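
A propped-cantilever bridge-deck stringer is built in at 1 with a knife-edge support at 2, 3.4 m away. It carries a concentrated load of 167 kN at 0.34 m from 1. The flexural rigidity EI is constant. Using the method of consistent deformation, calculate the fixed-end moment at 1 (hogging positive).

Choose R_2 as the redundant. The primary structure is the cantilever fixed at 1.
Downward deflection at the released point 2 due to the loads:
  point load 167 at a = 0.34: Pa²(3L − a)/(6EI) = 31.72/EI
Tip deflection under a unit load at 2: L³/(3EI) = 13.1/EI.
Compatibility at 2: δ_0 − R_2·δ_{22} = 0, so R_2 = 31.72/13.1 = 2.421 kN.
Moment equilibrium about 1: M_1 = Σ(load moments about 1) − R_2·L = 56.78 − 2.421×3.4 = 48.55 kN·m.

M_1 = 48.55 kN·m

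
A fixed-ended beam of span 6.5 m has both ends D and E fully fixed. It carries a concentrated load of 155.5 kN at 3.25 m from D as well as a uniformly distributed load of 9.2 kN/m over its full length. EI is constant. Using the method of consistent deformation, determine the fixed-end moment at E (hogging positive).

Take the two fixed-end moments M_D, M_E as redundants; the released structure is the simple span DE.
On the primary (simply-supported) span, the end slopes from the loading are:
  at D: point load 155.5 at a = 3.25: Pab(L + b)/(6LEI) = 410.6/EI
  at E: point load 155.5 at a = 3.25: Pab(L + a)/(6LEI) = 410.6/EI
  at D: UDL 9.2: wL³/(24EI) = 105.3/EI
  at E: UDL 9.2: wL³/(24EI) = 105.3/EI
  θ_D0 = 515.9/EI,  θ_E0 = 515.9/EI
Flexibility coefficients: a unit moment at one end gives L/(3EI) there and L/(6EI) at the far end, so f₁₁ = f₂₂ = 2.167/EI and f₁₂ = f₂₁ = 1.083/EI.
Compatibility — zero rotation at each built-in end:
  2.167 M_D + 1.083 M_E = 515.9
  1.083 M_D + 2.167 M_E = 515.9
Solving the pair gives M_D = 158.7 kN·m and M_E = 158.7 kN·m (hogging).

M_E = 158.7 kN·m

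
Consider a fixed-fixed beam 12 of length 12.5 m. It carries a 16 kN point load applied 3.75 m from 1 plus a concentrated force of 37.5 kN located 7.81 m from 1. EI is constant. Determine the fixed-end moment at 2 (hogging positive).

M_2 = 81.26 kN·m

Take the two fixed-end moments M_1, M_2 as redundants; the released structure is the simple span 12.
On the primary (simply-supported) span, the end slopes from the loading are:
  at 1: point load 16 at a = 3.75: Pab(L + b)/(6LEI) = 148.8/EI
  at 2: point load 16 at a = 3.75: Pab(L + a)/(6LEI) = 113.8/EI
  at 1: point load 37.5 at a = 7.81: Pab(L + b)/(6LEI) = 314.8/EI
  at 2: point load 37.5 at a = 7.81: Pab(L + a)/(6LEI) = 372/EI
  θ_10 = 463.6/EI,  θ_20 = 485.7/EI
Flexibility coefficients: a unit moment at one end gives L/(3EI) there and L/(6EI) at the far end, so f₁₁ = f₂₂ = 4.167/EI and f₁₂ = f₂₁ = 2.083/EI.
Compatibility — zero rotation at each built-in end:
  4.167 M_1 + 2.083 M_2 = 463.6
  2.083 M_1 + 4.167 M_2 = 485.7
Solving the pair gives M_1 = 70.63 kN·m and M_2 = 81.26 kN·m (hogging).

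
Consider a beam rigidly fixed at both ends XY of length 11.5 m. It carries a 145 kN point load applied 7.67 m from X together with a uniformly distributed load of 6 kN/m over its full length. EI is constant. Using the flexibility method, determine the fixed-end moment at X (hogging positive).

M_X = 189.5 kN·m

Release both end moments; the primary structure is a simply-supported span XY with redundants M_X and M_Y.
Simple-span end rotations at X and Y under the given loads:
  at X: point load 145 at a = 7.67: Pab(L + b)/(6LEI) = 946.4/EI
  at Y: point load 145 at a = 7.67: Pab(L + a)/(6LEI) = 1183/EI
  at X: UDL 6: wL³/(24EI) = 380.2/EI
  at Y: UDL 6: wL³/(24EI) = 380.2/EI
  θ_X0 = 1327/EI,  θ_Y0 = 1564/EI
Flexibility coefficients: a unit moment at one end gives L/(3EI) there and L/(6EI) at the far end, so f₁₁ = f₂₂ = 3.833/EI and f₁₂ = f₂₁ = 1.917/EI.
Compatibility — zero rotation at each built-in end:
  3.833 M_X + 1.917 M_Y = 1327
  1.917 M_X + 3.833 M_Y = 1564
Solving the pair gives M_X = 189.5 kN·m and M_Y = 313.2 kN·m (hogging).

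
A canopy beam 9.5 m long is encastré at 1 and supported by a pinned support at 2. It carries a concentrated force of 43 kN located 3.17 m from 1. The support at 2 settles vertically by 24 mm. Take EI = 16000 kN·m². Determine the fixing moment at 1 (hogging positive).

Remove the prop at 2; the released (primary) structure is a cantilever built in at 1.
Free-end deflection of the primary structure under the applied loading (downward +):
  point load 43 at a = 3.17: Pa²(3L − a)/(6EI) = 1824/EI
Flexibility coefficient — unit upward force at 2: δ_{22} = L³/(3EI) = 285.8/EI.
With EI = 16000 kN·m²: δ_0 = 0.11401 m and δ_{22} = 0.017862 m/kN.
Compatibility — the beam at 2 must follow the support down by 0.024 m: δ_0 − R_2·δ_{22} = 0.024, so R_2 = (0.11401 − 0.024)/0.017862 = 5.039 kN.
Moment equilibrium about 1: M_1 = Σ(load moments about 1) − R_2·L = 136.3 − 5.039×9.5 = 88.44 kN·m.

M_1 = 88.44 kN·m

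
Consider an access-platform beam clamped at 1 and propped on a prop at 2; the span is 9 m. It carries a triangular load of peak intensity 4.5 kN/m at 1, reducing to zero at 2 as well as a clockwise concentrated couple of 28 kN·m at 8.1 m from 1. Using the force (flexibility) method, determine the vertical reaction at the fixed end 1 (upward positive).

R_1 = 11.58 kN

Remove the prop at 2; the released (primary) structure is a cantilever built in at 1.
Deflection at 2 on the released cantilever, summing each load's contribution:
  triangular load, peak 4.5 at the fixed end: w₀L⁴/(30EI) = 984.1/EI
  clockwise couple 28 at a = 8.1: M₀a(2L − a)/(2EI) = 1123/EI
  δ_0 = 2107/EI
Flexibility coefficient — unit upward force at 2: δ_{22} = L³/(3EI) = 243/EI.
Compatibility at 2: δ_0 − R_2·δ_{22} = 0, so R_2 = 2107/243 = 8.67 kN.
Vertical equilibrium: R_1 = ΣP − R_2 = 20.25 − 8.67 = 11.58 kN.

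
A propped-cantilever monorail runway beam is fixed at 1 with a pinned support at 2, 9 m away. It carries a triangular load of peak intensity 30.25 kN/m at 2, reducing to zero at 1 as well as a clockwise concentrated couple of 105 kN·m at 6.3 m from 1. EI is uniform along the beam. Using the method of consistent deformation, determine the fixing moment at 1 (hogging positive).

M_1 = 104.6 kN·m

Remove the prop at 2; the released (primary) structure is a cantilever built in at 1.
Free-end deflection of the primary structure under the applied loading (downward +):
  triangular load, peak 30.25 at the free end: 11w₀L⁴/(120EI) = 18193/EI
  clockwise couple 105 at a = 6.3: M₀a(2L − a)/(2EI) = 3870/EI
  δ_0 = 22063/EI
Tip deflection under a unit load at 2: L³/(3EI) = 243/EI.
Compatibility at 2: δ_0 − R_2·δ_{22} = 0, so R_2 = 22063/243 = 90.79 kN.
Moment equilibrium about 1: M_1 = Σ(load moments about 1) − R_2·L = 921.8 − 90.79×9 = 104.6 kN·m.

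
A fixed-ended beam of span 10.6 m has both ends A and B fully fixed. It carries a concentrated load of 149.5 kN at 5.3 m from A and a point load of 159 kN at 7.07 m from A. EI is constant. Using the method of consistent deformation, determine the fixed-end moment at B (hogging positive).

Release both end moments; the primary structure is a simply-supported span AB with redundants M_A and M_B.
Simple-span end rotations at A and B under the given loads:
  at A: point load 149.5 at a = 5.3: Pab(L + b)/(6LEI) = 1050/EI
  at B: point load 149.5 at a = 5.3: Pab(L + a)/(6LEI) = 1050/EI
  at A: point load 159 at a = 7.07: Pab(L + b)/(6LEI) = 881.6/EI
  at B: point load 159 at a = 7.07: Pab(L + a)/(6LEI) = 1102/EI
  θ_A0 = 1931/EI,  θ_B0 = 2152/EI
Flexibility coefficients: a unit moment at one end gives L/(3EI) there and L/(6EI) at the far end, so f₁₁ = f₂₂ = 3.533/EI and f₁₂ = f₂₁ = 1.767/EI.
Compatibility — zero rotation at each built-in end:
  3.533 M_A + 1.767 M_B = 1931
  1.767 M_A + 3.533 M_B = 2152
Solving the pair gives M_A = 322.8 kN·m and M_B = 447.8 kN·m (hogging).

M_B = 447.8 kN·m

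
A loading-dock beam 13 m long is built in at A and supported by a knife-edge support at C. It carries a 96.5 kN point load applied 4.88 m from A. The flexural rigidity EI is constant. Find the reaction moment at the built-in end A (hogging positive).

M_A = 238.9 kN·m

Release the roller at C. Primary structure: cantilever fixed at A.
Deflection at C on the released cantilever, summing each load's contribution:
  point load 96.5 at a = 4.88: Pa²(3L − a)/(6EI) = 13068/EI
Tip deflection under a unit load at C: L³/(3EI) = 732.3/EI.
The prop prevents deflection at C: R_C = δ_0/δ_{CC} = 13068/732.3 = 17.84 kN.
Moment equilibrium about A: M_A = Σ(load moments about A) − R_C·L = 470.9 − 17.84×13 = 238.9 kN·m.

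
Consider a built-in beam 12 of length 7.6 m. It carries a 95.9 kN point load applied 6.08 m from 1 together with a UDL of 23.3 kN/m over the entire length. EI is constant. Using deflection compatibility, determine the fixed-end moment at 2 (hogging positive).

M_2 = 205.4 kN·m

Release both end moments; the primary structure is a simply-supported span 12 with redundants M_1 and M_2.
Simple-span end rotations at 1 and 2 under the given loads:
  at 1: point load 95.9 at a = 6.08: Pab(L + b)/(6LEI) = 177.3/EI
  at 2: point load 95.9 at a = 6.08: Pab(L + a)/(6LEI) = 265.9/EI
  at 1: UDL 23.3: wL³/(24EI) = 426.2/EI
  at 2: UDL 23.3: wL³/(24EI) = 426.2/EI
  θ_10 = 603.4/EI,  θ_20 = 692.1/EI
Flexibility coefficients: a unit moment at one end gives L/(3EI) there and L/(6EI) at the far end, so f₁₁ = f₂₂ = 2.533/EI and f₁₂ = f₂₁ = 1.267/EI.
Compatibility — zero rotation at each built-in end:
  2.533 M_1 + 1.267 M_2 = 603.4
  1.267 M_1 + 2.533 M_2 = 692.1
Solving the pair gives M_1 = 135.5 kN·m and M_2 = 205.4 kN·m (hogging).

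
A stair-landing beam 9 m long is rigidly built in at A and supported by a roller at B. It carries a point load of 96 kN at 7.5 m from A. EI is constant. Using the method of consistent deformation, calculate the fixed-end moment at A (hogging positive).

Take the reaction at B as the redundant and release it; the primary structure is a cantilever fixed at A.
Free-end deflection of the primary structure under the applied loading (downward +):
  point load 96 at a = 7.5: Pa²(3L − a)/(6EI) = 17550/EI
Flexibility coefficient — unit upward force at B: δ_{BB} = L³/(3EI) = 243/EI.
Compatibility at B: δ_0 − R_B·δ_{BB} = 0, so R_B = 17550/243 = 72.22 kN.
Moment equilibrium about A: M_A = Σ(load moments about A) − R_B·L = 720 − 72.22×9 = 70 kN·m.

M_A = 70 kN·m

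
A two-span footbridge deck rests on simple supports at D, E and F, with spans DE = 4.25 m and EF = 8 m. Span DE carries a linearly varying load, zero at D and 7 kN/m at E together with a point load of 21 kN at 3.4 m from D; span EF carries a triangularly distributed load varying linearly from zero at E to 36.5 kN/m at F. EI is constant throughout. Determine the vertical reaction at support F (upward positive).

R_F = 85.29 kN

Take M_E as the redundant. Released structure: two simple spans DE and EF with a hinge at E.
End slopes at the hinge E, treating each span as simply supported:
  span DE: triangular load, peak 7: w₀L³/(45EI) = 11.94/EI
  span DE: point load 21 at a = 3.4: Pab(L + a)/(6LEI) = 18.21/EI
  span EF: triangular load, peak 36.5: 7w₀L³/(360EI) = 363.4/EI
  relative rotation θ_0 = (30.15 + 363.4)/EI = 393.5/EI
A unit hogging moment at E produces rotation L₁/(3EI) + L₂/(3EI) = 4.083/EI.
Slope continuity at E: θ_0 = M_E·4.083/EI, so M_E = 393.5/4.083 = 96.37 kN·m (hogging).
Span EF, ΣM about F: R_E^{EF}·8 = 389.3 + 96.37, so R_E^{EF} = 60.71 kN and R_F = 146 − 60.71 = 85.29 kN.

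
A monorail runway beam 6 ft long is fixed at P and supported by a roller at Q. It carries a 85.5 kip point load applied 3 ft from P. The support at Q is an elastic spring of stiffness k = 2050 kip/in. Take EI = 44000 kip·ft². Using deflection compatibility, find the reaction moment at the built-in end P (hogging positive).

M_P = 100.1 kip·ft

Remove the prop at Q; the released (primary) structure is a cantilever built in at P.
Deflection at Q on the released cantilever, summing each load's contribution:
  point load 85.5 at a = 3: Pa²(3L − a)/(6EI) = 1924/EI
Tip deflection under a unit load at Q: L³/(3EI) = 72/EI.
With EI = 44000 kip·ft²: δ_0 = 0.043722 ft and δ_{QQ} = 0.001636 ft/kip.
Compatibility — the spring shortens by R_Q/k under the reaction it provides: δ_0 − R_Q·δ_{QQ} = R_Q/k. With 1/k = 1/(2050×12) ft/kip = 0.000041 ft/kip, R_Q = δ_0 / (δ_{QQ} + 1/k) = 0.043722 / (0.001636 + 0.000041) = 26.07 kip.
Moment equilibrium about P: M_P = Σ(load moments about P) − R_Q·L = 256.5 − 26.07×6 = 100.1 kip·ft.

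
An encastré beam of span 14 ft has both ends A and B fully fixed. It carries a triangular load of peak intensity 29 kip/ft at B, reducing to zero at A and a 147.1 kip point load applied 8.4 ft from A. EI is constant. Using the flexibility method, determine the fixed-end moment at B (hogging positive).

Release both end moments; the primary structure is a simply-supported span AB with redundants M_A and M_B.
On the primary (simply-supported) span, the end slopes from the loading are:
  at A: triangular load, peak 29: 7w₀L³/(360EI) = 1547/EI
  at B: triangular load, peak 29: w₀L³/(45EI) = 1768/EI
  at A: point load 147.1 at a = 8.4: Pab(L + b)/(6LEI) = 1615/EI
  at B: point load 147.1 at a = 8.4: Pab(L + a)/(6LEI) = 1845/EI
  θ_A0 = 3162/EI,  θ_B0 = 3614/EI
Flexibility coefficients: a unit moment at one end gives L/(3EI) there and L/(6EI) at the far end, so f₁₁ = f₂₂ = 4.667/EI and f₁₂ = f₂₁ = 2.333/EI.
Compatibility — zero rotation at each built-in end:
  4.667 M_A + 2.333 M_B = 3162
  2.333 M_A + 4.667 M_B = 3614
Solving the pair gives M_A = 387.2 kip·ft and M_B = 580.8 kip·ft (hogging).

M_B = 580.8 kip·ft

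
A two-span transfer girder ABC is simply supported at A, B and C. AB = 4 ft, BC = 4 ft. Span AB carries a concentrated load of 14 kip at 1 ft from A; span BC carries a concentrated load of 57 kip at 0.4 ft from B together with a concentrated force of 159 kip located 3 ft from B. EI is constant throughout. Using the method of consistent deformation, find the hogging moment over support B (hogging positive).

M_B = 50.29 kip·ft

Take M_B as the redundant. Released structure: two simple spans AB and BC with a hinge at B.
Rotations at B on the released spans (each span's end-slope, ×1/EI):
  span AB: point load 14 at a = 1: Pab(L + a)/(6LEI) = 8.75/EI
  span BC: point load 57 at a = 0.4: Pab(L + b)/(6LEI) = 25.99/EI
  span BC: point load 159 at a = 3: Pab(L + b)/(6LEI) = 99.38/EI
  relative rotation θ_0 = (8.75 + 125.4)/EI = 134.1/EI
A unit hogging moment at B produces rotation L₁/(3EI) + L₂/(3EI) = 2.667/EI.
Slope continuity at B: θ_0 = M_B·2.667/EI, so M_B = 134.1/2.667 = 50.29 kip·ft (hogging).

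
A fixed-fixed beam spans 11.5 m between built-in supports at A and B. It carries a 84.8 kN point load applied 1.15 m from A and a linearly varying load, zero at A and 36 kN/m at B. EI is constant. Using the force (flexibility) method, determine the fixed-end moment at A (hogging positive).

M_A = 237.7 kN·m

Take the two fixed-end moments M_A, M_B as redundants; the released structure is the simple span AB.
Simple-span end rotations at A and B under the given loads:
  at A: point load 84.8 at a = 1.15: Pab(L + b)/(6LEI) = 319.6/EI
  at B: point load 84.8 at a = 1.15: Pab(L + a)/(6LEI) = 185/EI
  at A: triangular load, peak 36: 7w₀L³/(360EI) = 1065/EI
  at B: triangular load, peak 36: w₀L³/(45EI) = 1217/EI
  θ_A0 = 1384/EI,  θ_B0 = 1402/EI
Flexibility coefficients: a unit moment at one end gives L/(3EI) there and L/(6EI) at the far end, so f₁₁ = f₂₂ = 3.833/EI and f₁₂ = f₂₁ = 1.917/EI.
Compatibility — zero rotation at each built-in end:
  3.833 M_A + 1.917 M_B = 1384
  1.917 M_A + 3.833 M_B = 1402
Solving the pair gives M_A = 237.7 kN·m and M_B = 246.8 kN·m (hogging).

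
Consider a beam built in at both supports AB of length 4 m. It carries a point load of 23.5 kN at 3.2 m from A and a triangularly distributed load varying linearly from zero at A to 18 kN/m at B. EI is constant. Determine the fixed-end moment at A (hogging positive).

Release both end moments; the primary structure is a simply-supported span AB with redundants M_A and M_B.
End rotations of the released simple span under the applied load (×1/EI):
  at A: point load 23.5 at a = 3.2: Pab(L + b)/(6LEI) = 12.03/EI
  at B: point load 23.5 at a = 3.2: Pab(L + a)/(6LEI) = 18.05/EI
  at A: triangular load, peak 18: 7w₀L³/(360EI) = 22.4/EI
  at B: triangular load, peak 18: w₀L³/(45EI) = 25.6/EI
  θ_A0 = 34.43/EI,  θ_B0 = 43.65/EI
Flexibility coefficients: a unit moment at one end gives L/(3EI) there and L/(6EI) at the far end, so f₁₁ = f₂₂ = 1.333/EI and f₁₂ = f₂₁ = 0.6667/EI.
Compatibility — zero rotation at each built-in end:
  1.333 M_A + 0.6667 M_B = 34.43
  0.6667 M_A + 1.333 M_B = 43.65
Solving the pair gives M_A = 12.61 kN·m and M_B = 26.43 kN·m (hogging).

M_A = 12.61 kN·m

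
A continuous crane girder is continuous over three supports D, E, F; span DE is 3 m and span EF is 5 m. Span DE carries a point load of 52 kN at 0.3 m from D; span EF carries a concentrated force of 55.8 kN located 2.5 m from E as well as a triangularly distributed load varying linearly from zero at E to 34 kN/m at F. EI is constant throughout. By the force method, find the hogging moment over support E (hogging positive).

Release continuity at E by inserting a hinge; the redundant is the internal moment M_E. The primary structure is two simply-supported spans DE and EF.
Rotations at E on the released spans (each span's end-slope, ×1/EI):
  span DE: point load 52 at a = 0.3: Pab(L + a)/(6LEI) = 7.722/EI
  span EF: point load 55.8 at a = 2.5: Pab(L + b)/(6LEI) = 87.19/EI
  span EF: triangular load, peak 34: 7w₀L³/(360EI) = 82.64/EI
  relative rotation θ_0 = (7.722 + 169.8)/EI = 177.5/EI
A unit hogging moment at E produces rotation L₁/(3EI) + L₂/(3EI) = 2.667/EI.
Slope continuity at E: θ_0 = M_E·2.667/EI, so M_E = 177.5/2.667 = 66.58 kN·m (hogging).

M_E = 66.58 kN·m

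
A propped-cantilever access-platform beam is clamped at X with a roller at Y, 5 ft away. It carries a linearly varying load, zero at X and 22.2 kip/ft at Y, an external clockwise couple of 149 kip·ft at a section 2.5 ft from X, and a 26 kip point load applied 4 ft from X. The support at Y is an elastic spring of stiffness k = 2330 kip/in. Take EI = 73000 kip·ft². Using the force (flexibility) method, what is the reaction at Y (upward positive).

Remove the prop at Y; the released (primary) structure is a cantilever built in at X.
Free-end deflection of the primary structure under the applied loading (downward +):
  triangular load, peak 22.2 at the free end: 11w₀L⁴/(120EI) = 1272/EI
  clockwise couple 149 at a = 2.5: M₀a(2L − a)/(2EI) = 1397/EI
  point load 26 at a = 4: Pa²(3L − a)/(6EI) = 762.7/EI
  δ_0 = 3431/EI
Tip deflection under a unit load at Y: L³/(3EI) = 41.67/EI.
With EI = 73000 kip·ft²: δ_0 = 0.047006 ft and δ_{YY} = 0.000571 ft/kip.
Compatibility — the spring shortens by R_Y/k under the reaction it provides: δ_0 − R_Y·δ_{YY} = R_Y/k. With 1/k = 1/(2330×12) ft/kip = 0.000036 ft/kip, R_Y = δ_0 / (δ_{YY} + 1/k) = 0.047006 / (0.000571 + 0.000036) = 77.5 kip.

R_Y = 77.5 kip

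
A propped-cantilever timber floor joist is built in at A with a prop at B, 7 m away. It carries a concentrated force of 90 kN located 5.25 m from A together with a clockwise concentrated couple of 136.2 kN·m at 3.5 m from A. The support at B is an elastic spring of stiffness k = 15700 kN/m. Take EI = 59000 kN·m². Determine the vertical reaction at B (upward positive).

Remove the prop at B; the released (primary) structure is a cantilever built in at A.
Downward deflection at the released point B due to the loads:
  point load 90 at a = 5.25: Pa²(3L − a)/(6EI) = 6512/EI
  clockwise couple 136.2 at a = 3.5: M₀a(2L − a)/(2EI) = 2503/EI
  δ_0 = 9014/EI
Tip deflection under a unit load at B: L³/(3EI) = 114.3/EI.
With EI = 59000 kN·m²: δ_0 = 0.15279 m and δ_{BB} = 0.001938 m/kN.
Compatibility — the spring shortens by R_B/k under the reaction it provides: δ_0 − R_B·δ_{BB} = R_B/k. With 1/k = 0.000064 m/kN, R_B = δ_0 / (δ_{BB} + 1/k) = 0.15279 / (0.001938 + 0.000064) = 76.33 kN.

R_B = 76.33 kN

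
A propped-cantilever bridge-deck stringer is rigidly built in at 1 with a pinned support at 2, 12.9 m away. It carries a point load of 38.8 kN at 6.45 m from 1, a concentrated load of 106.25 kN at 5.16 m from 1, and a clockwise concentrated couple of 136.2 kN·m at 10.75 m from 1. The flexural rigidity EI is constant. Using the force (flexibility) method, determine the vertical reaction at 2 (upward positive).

Choose R_2 as the redundant. The primary structure is the cantilever fixed at 1.
Downward deflection at the released point 2 due to the loads:
  point load 38.8 at a = 6.45: Pa²(3L − a)/(6EI) = 8676/EI
  point load 106.25 at a = 5.16: Pa²(3L − a)/(6EI) = 15814/EI
  clockwise couple 136.2 at a = 10.75: M₀a(2L − a)/(2EI) = 11018/EI
  δ_0 = 35508/EI
Tip deflection under a unit load at 2: L³/(3EI) = 715.6/EI.
Compatibility at 2: δ_0 − R_2·δ_{22} = 0, so R_2 = 35508/715.6 = 49.62 kN.

R_2 = 49.62 kN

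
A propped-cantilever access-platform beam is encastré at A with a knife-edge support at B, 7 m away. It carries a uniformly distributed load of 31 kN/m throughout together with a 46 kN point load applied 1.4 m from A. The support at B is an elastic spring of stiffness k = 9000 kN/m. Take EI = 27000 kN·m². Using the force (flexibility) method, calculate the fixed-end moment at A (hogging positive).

M_A = 251.3 kN·m

Remove the prop at B; the released (primary) structure is a cantilever built in at A.
Downward deflection at the released point B due to the loads:
  UDL 31: wL⁴/(8EI) = 9304/EI
  point load 46 at a = 1.4: Pa²(3L − a)/(6EI) = 294.5/EI
  δ_0 = 9598/EI
Flexibility coefficient — unit upward force at B: δ_{BB} = L³/(3EI) = 114.3/EI.
With EI = 27000 kN·m²: δ_0 = 0.3555 m and δ_{BB} = 0.004235 m/kN.
Compatibility — the spring shortens by R_B/k under the reaction it provides: δ_0 − R_B·δ_{BB} = R_B/k. With 1/k = 0.000111 m/kN, R_B = δ_0 / (δ_{BB} + 1/k) = 0.3555 / (0.004235 + 0.000111) = 81.8 kN.
Moment equilibrium about A: M_A = Σ(load moments about A) − R_B·L = 823.9 − 81.8×7 = 251.3 kN·m.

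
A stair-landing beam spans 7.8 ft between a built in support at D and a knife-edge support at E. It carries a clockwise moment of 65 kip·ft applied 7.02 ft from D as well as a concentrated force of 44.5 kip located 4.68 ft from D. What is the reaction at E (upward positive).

R_E = 31.6 kip

Take the reaction at E as the redundant and release it; the primary structure is a cantilever fixed at D.
Free-end deflection of the primary structure under the applied loading (downward +):
  clockwise couple 65 at a = 7.02: M₀a(2L − a)/(2EI) = 1958/EI
  point load 44.5 at a = 4.68: Pa²(3L − a)/(6EI) = 3041/EI
  δ_0 = 4998/EI
Tip deflection under a unit load at E: L³/(3EI) = 158.2/EI.
Compatibility at E: δ_0 − R_E·δ_{EE} = 0, so R_E = 4998/158.2 = 31.6 kip.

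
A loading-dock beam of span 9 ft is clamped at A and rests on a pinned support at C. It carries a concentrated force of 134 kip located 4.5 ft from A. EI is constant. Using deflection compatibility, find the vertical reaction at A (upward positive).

Release the roller at C. Primary structure: cantilever fixed at A.
Free-end deflection of the primary structure under the applied loading (downward +):
  point load 134 at a = 4.5: Pa²(3L − a)/(6EI) = 10176/EI
Tip deflection under a unit load at C: L³/(3EI) = 243/EI.
The prop prevents deflection at C: R_C = δ_0/δ_{CC} = 10176/243 = 41.88 kip.
Vertical equilibrium: R_A = ΣP − R_C = 134 − 41.88 = 92.12 kip.

R_A = 92.12 kip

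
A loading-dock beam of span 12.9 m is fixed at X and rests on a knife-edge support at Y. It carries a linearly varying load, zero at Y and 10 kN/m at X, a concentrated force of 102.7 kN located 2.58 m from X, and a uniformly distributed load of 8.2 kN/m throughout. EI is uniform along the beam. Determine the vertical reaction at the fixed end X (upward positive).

R_X = 214.7 kN

Release the roller at Y. Primary structure: cantilever fixed at X.
Downward deflection at the released point Y due to the loads:
  triangular load, peak 10 at the fixed end: w₀L⁴/(30EI) = 9231/EI
  point load 102.7 at a = 2.58: Pa²(3L − a)/(6EI) = 4115/EI
  UDL 8.2: wL⁴/(8EI) = 28385/EI
  δ_0 = 41731/EI
Flexibility coefficient — unit upward force at Y: δ_{YY} = L³/(3EI) = 715.6/EI.
Compatibility at Y: δ_0 − R_Y·δ_{YY} = 0, so R_Y = 41731/715.6 = 58.32 kN.
Vertical equilibrium: R_X = ΣP − R_Y = 273 − 58.32 = 214.7 kN.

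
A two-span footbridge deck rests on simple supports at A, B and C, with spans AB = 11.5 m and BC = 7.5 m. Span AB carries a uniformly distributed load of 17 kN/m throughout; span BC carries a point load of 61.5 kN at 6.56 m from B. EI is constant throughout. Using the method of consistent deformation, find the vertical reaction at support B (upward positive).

R_B = 145.4 kN

Take M_B as the redundant. Released structure: two simple spans AB and BC with a hinge at B.
Rotations at B on the released spans (each span's end-slope, ×1/EI):
  span AB: UDL 17: wL³/(24EI) = 1077/EI
  span BC: point load 61.5 at a = 6.56: Pab(L + b)/(6LEI) = 71.13/EI
  relative rotation θ_0 = (1077 + 71.13)/EI = 1148/EI
A unit hogging moment at B produces rotation L₁/(3EI) + L₂/(3EI) = 6.333/EI.
Compatibility: M_B·(L₁+L₂)/(3EI) = θ_0, giving M_B = 181.3 kN·m (hogging).
Span AB, ΣM about A with M_B applied at B: R_B^{AB}·11.5 = 1124 + 181.3, so R_B^{AB} = 113.5 kN and R_A = 195.5 − 113.5 = 81.98 kN.
Span BC, ΣM about C: R_B^{BC}·7.5 = 57.81 + 181.3, so R_B^{BC} = 31.89 kN and R_C = 61.5 − 31.89 = 29.61 kN.
R_B = 113.5 + 31.89 = 145.4 kN.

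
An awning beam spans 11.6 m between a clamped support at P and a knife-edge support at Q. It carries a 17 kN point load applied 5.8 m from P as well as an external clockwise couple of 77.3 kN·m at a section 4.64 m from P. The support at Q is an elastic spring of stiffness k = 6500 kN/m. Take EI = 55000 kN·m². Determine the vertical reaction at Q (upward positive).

R_Q = 11.52 kN

Release the roller at Q. Primary structure: cantilever fixed at P.
Free-end deflection of the primary structure under the applied loading (downward +):
  point load 17 at a = 5.8: Pa²(3L − a)/(6EI) = 2764/EI
  clockwise couple 77.3 at a = 4.64: M₀a(2L − a)/(2EI) = 3328/EI
  δ_0 = 6093/EI
Tip deflection under a unit load at Q: L³/(3EI) = 520.3/EI.
With EI = 55000 kN·m²: δ_0 = 0.11077 m and δ_{QQ} = 0.00946 m/kN.
Compatibility — the spring shortens by R_Q/k under the reaction it provides: δ_0 − R_Q·δ_{QQ} = R_Q/k. With 1/k = 0.000154 m/kN, R_Q = δ_0 / (δ_{QQ} + 1/k) = 0.11077 / (0.00946 + 0.000154) = 11.52 kN.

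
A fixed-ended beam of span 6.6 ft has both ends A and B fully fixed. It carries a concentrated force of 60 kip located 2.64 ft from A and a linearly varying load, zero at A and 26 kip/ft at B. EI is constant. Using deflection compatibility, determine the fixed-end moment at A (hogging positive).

M_A = 94.78 kip·ft

Release both end moments; the primary structure is a simply-supported span AB with redundants M_A and M_B.
Simple-span end rotations at A and B under the given loads:
  at A: point load 60 at a = 2.64: Pab(L + b)/(6LEI) = 167.3/EI
  at B: point load 60 at a = 2.64: Pab(L + a)/(6LEI) = 146.4/EI
  at A: triangular load, peak 26: 7w₀L³/(360EI) = 145.3/EI
  at B: triangular load, peak 26: w₀L³/(45EI) = 166.1/EI
  θ_A0 = 312.6/EI,  θ_B0 = 312.5/EI
Flexibility coefficients: a unit moment at one end gives L/(3EI) there and L/(6EI) at the far end, so f₁₁ = f₂₂ = 2.2/EI and f₁₂ = f₂₁ = 1.1/EI.
Compatibility — zero rotation at each built-in end:
  2.2 M_A + 1.1 M_B = 312.6
  1.1 M_A + 2.2 M_B = 312.5
Solving the pair gives M_A = 94.78 kip·ft and M_B = 94.64 kip·ft (hogging).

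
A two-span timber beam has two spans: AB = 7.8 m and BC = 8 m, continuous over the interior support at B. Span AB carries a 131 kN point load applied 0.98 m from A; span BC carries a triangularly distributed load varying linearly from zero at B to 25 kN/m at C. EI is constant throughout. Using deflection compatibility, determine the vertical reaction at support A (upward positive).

Take M_B as the redundant. Released structure: two simple spans AB and BC with a hinge at B.
End slopes at the hinge B, treating each span as simply supported:
  span AB: point load 131 at a = 0.98: Pab(L + a)/(6LEI) = 164.3/EI
  span BC: triangular load, peak 25: 7w₀L³/(360EI) = 248.9/EI
  relative rotation θ_0 = (164.3 + 248.9)/EI = 413.1/EI
A unit hogging moment at B produces rotation L₁/(3EI) + L₂/(3EI) = 5.267/EI.
Slope continuity at B: θ_0 = M_B·5.267/EI, so M_B = 413.1/5.267 = 78.45 kN·m (hogging).
Span AB, ΣM about A with M_B applied at B: R_B^{AB}·7.8 = 128.4 + 78.45, so R_B^{AB} = 26.52 kN and R_A = 131 − 26.52 = 104.5 kN.

R_A = 104.5 kN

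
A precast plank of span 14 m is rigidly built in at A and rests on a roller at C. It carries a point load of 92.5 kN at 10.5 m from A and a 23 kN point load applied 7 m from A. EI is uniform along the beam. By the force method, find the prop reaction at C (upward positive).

R_C = 65.72 kN

Remove the prop at C; the released (primary) structure is a cantilever built in at A.
Downward deflection at the released point C due to the loads:
  point load 92.5 at a = 10.5: Pa²(3L − a)/(6EI) = 53540/EI
  point load 23 at a = 7: Pa²(3L − a)/(6EI) = 6574/EI
  δ_0 = 60114/EI
Flexibility coefficient — unit upward force at C: δ_{CC} = L³/(3EI) = 914.7/EI.
Compatibility at C: δ_0 − R_C·δ_{CC} = 0, so R_C = 60114/914.7 = 65.72 kN.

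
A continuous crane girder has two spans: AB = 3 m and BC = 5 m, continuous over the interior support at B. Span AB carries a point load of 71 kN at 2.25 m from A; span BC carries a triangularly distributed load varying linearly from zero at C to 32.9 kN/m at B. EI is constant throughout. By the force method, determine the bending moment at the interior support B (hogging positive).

Take M_B as the redundant. Released structure: two simple spans AB and BC with a hinge at B.
Rotations at B on the released spans (each span's end-slope, ×1/EI):
  span AB: point load 71 at a = 2.25: Pab(L + a)/(6LEI) = 34.95/EI
  span BC: triangular load, peak 32.9: w₀L³/(45EI) = 91.39/EI
  relative rotation θ_0 = (34.95 + 91.39)/EI = 126.3/EI
A unit hogging moment at B produces rotation L₁/(3EI) + L₂/(3EI) = 2.667/EI.
Slope continuity at B: θ_0 = M_B·2.667/EI, so M_B = 126.3/2.667 = 47.38 kN·m (hogging).

M_B = 47.38 kN·m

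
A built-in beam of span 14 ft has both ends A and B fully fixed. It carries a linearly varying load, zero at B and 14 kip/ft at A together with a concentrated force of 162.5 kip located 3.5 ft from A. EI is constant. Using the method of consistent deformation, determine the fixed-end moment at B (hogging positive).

M_B = 198.1 kip·ft

Take the two fixed-end moments M_A, M_B as redundants; the released structure is the simple span AB.
On the primary (simply-supported) span, the end slopes from the loading are:
  at A: triangular load, peak 14: w₀L³/(45EI) = 853.7/EI
  at B: triangular load, peak 14: 7w₀L³/(360EI) = 747/EI
  at A: point load 162.5 at a = 3.5: Pab(L + b)/(6LEI) = 1742/EI
  at B: point load 162.5 at a = 3.5: Pab(L + a)/(6LEI) = 1244/EI
  θ_A0 = 2595/EI,  θ_B0 = 1991/EI
Flexibility coefficients: a unit moment at one end gives L/(3EI) there and L/(6EI) at the far end, so f₁₁ = f₂₂ = 4.667/EI and f₁₂ = f₂₁ = 2.333/EI.
Compatibility — zero rotation at each built-in end:
  4.667 M_A + 2.333 M_B = 2595
  2.333 M_A + 4.667 M_B = 1991
Solving the pair gives M_A = 457.1 kip·ft and M_B = 198.1 kip·ft (hogging).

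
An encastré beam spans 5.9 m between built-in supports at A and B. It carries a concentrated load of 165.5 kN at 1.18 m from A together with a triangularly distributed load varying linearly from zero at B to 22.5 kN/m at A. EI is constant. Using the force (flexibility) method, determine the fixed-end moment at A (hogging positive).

Take the two fixed-end moments M_A, M_B as redundants; the released structure is the simple span AB.
On the primary (simply-supported) span, the end slopes from the loading are:
  at A: point load 165.5 at a = 1.18: Pab(L + b)/(6LEI) = 276.5/EI
  at B: point load 165.5 at a = 1.18: Pab(L + a)/(6LEI) = 184.4/EI
  at A: triangular load, peak 22.5: w₀L³/(45EI) = 102.7/EI
  at B: triangular load, peak 22.5: 7w₀L³/(360EI) = 89.85/EI
  θ_A0 = 379.2/EI,  θ_B0 = 274.2/EI
Flexibility coefficients: a unit moment at one end gives L/(3EI) there and L/(6EI) at the far end, so f₁₁ = f₂₂ = 1.967/EI and f₁₂ = f₂₁ = 0.9833/EI.
Compatibility — zero rotation at each built-in end:
  1.967 M_A + 0.9833 M_B = 379.2
  0.9833 M_A + 1.967 M_B = 274.2
Solving the pair gives M_A = 164.1 kN·m and M_B = 57.35 kN·m (hogging).

M_A = 164.1 kN·m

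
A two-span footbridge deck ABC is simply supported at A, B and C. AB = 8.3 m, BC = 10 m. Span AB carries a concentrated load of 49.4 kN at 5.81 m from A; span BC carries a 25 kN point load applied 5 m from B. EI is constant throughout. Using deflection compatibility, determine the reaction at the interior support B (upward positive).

R_B = 60.05 kN

Release continuity at B by inserting a hinge; the redundant is the internal moment M_B. The primary structure is two simply-supported spans AB and BC.
Discontinuity in slope at B on the released structure — sum the simple-span end rotations:
  span AB: point load 49.4 at a = 5.81: Pab(L + a)/(6LEI) = 202.5/EI
  span BC: point load 25 at a = 5: Pab(L + b)/(6LEI) = 156.2/EI
  relative rotation θ_0 = (202.5 + 156.2)/EI = 358.7/EI
A unit hogging moment at B produces rotation L₁/(3EI) + L₂/(3EI) = 6.1/EI.
Compatibility: M_B·(L₁+L₂)/(3EI) = θ_0, giving M_B = 58.81 kN·m (hogging).
Span AB, ΣM about A with M_B applied at B: R_B^{AB}·8.3 = 287 + 58.81, so R_B^{AB} = 41.67 kN and R_A = 49.4 − 41.67 = 7.735 kN.
Span BC, ΣM about C: R_B^{BC}·10 = 125 + 58.81, so R_B^{BC} = 18.38 kN and R_C = 25 − 18.38 = 6.619 kN.
R_B = 41.67 + 18.38 = 60.05 kN.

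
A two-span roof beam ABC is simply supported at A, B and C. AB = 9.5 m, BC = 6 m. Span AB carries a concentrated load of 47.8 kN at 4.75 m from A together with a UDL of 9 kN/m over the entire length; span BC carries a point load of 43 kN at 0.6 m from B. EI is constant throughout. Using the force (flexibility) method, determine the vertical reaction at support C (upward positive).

Insert a hinge at B; M_B is the redundant, and each span becomes simply supported.
End slopes at the hinge B, treating each span as simply supported:
  span AB: point load 47.8 at a = 4.75: Pab(L + a)/(6LEI) = 269.6/EI
  span AB: UDL 9: wL³/(24EI) = 321.5/EI
  span BC: point load 43 at a = 0.6: Pab(L + b)/(6LEI) = 44.12/EI
  relative rotation θ_0 = (591.1 + 44.12)/EI = 635.3/EI
A unit hogging moment at B produces rotation L₁/(3EI) + L₂/(3EI) = 5.167/EI.
Compatibility: M_B·(L₁+L₂)/(3EI) = θ_0, giving M_B = 123 kN·m (hogging).
Span BC, ΣM about C: R_B^{BC}·6 = 232.2 + 123, so R_B^{BC} = 59.19 kN and R_C = 43 − 59.19 = -16.19 kN.

R_C = -16.19 kN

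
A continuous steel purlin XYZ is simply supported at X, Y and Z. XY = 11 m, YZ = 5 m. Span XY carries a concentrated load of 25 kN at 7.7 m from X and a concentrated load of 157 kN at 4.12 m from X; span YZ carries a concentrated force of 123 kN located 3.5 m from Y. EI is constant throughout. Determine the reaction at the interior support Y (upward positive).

R_Y = 186.3 kN

Release continuity at Y by inserting a hinge; the redundant is the internal moment M_Y. The primary structure is two simply-supported spans XY and YZ.
Discontinuity in slope at Y on the released structure — sum the simple-span end rotations:
  span XY: point load 25 at a = 7.7: Pab(L + a)/(6LEI) = 180/EI
  span XY: point load 157 at a = 4.12: Pab(L + a)/(6LEI) = 1020/EI
  span YZ: point load 123 at a = 3.5: Pab(L + b)/(6LEI) = 139.9/EI
  relative rotation θ_0 = (1200 + 139.9)/EI = 1339/EI
A unit hogging moment at Y produces rotation L₁/(3EI) + L₂/(3EI) = 5.333/EI.
Slope continuity at Y: θ_0 = M_Y·5.333/EI, so M_Y = 1339/5.333 = 251.1 kN·m (hogging).
Span XY, ΣM about X with M_Y applied at Y: R_Y^{XY}·11 = 839.3 + 251.1, so R_Y^{XY} = 99.13 kN and R_X = 182 − 99.13 = 82.87 kN.
Span YZ, ΣM about Z: R_Y^{YZ}·5 = 184.5 + 251.1, so R_Y^{YZ} = 87.13 kN and R_Z = 123 − 87.13 = 35.87 kN.
R_Y = 99.13 + 87.13 = 186.3 kN.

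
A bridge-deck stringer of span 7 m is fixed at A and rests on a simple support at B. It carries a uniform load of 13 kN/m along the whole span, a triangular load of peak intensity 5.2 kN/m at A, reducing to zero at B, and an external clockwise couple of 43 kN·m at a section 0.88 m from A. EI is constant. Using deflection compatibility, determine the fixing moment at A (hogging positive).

M_A = 124.4 kN·m

Choose R_B as the redundant. The primary structure is the cantilever fixed at A.
Free-end deflection of the primary structure under the applied loading (downward +):
  UDL 13: wL⁴/(8EI) = 3902/EI
  triangular load, peak 5.2 at the fixed end: w₀L⁴/(30EI) = 416.2/EI
  clockwise couple 43 at a = 0.88: M₀a(2L − a)/(2EI) = 248.2/EI
  δ_0 = 4566/EI
Flexibility coefficient — unit upward force at B: δ_{BB} = L³/(3EI) = 114.3/EI.
The prop prevents deflection at B: R_B = δ_0/δ_{BB} = 4566/114.3 = 39.94 kN.
Moment equilibrium about A: M_A = Σ(load moments about A) − R_B·L = 404 − 39.94×7 = 124.4 kN·m.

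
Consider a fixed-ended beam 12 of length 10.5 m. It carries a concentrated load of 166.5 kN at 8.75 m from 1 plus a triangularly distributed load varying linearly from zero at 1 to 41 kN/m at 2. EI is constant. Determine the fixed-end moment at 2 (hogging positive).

Take the two fixed-end moments M_1, M_2 as redundants; the released structure is the simple span 12.
On the primary (simply-supported) span, the end slopes from the loading are:
  at 1: point load 166.5 at a = 8.75: Pab(L + b)/(6LEI) = 495.7/EI
  at 2: point load 166.5 at a = 8.75: Pab(L + a)/(6LEI) = 779/EI
  at 1: triangular load, peak 41: 7w₀L³/(360EI) = 922.9/EI
  at 2: triangular load, peak 41: w₀L³/(45EI) = 1055/EI
  θ_10 = 1419/EI,  θ_20 = 1834/EI
Flexibility coefficients: a unit moment at one end gives L/(3EI) there and L/(6EI) at the far end, so f₁₁ = f₂₂ = 3.5/EI and f₁₂ = f₂₁ = 1.75/EI.
Compatibility — zero rotation at each built-in end:
  3.5 M_1 + 1.75 M_2 = 1419
  1.75 M_1 + 3.5 M_2 = 1834
Solving the pair gives M_1 = 191.1 kN·m and M_2 = 428.4 kN·m (hogging).

M_2 = 428.4 kN·m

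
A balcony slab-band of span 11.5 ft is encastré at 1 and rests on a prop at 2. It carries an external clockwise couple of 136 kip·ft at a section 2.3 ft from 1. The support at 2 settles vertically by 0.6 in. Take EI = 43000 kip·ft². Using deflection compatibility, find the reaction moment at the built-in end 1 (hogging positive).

M_1 = 111.3 kip·ft

Remove the prop at 2; the released (primary) structure is a cantilever built in at 1.
Downward deflection at the released point 2 due to the loads:
  clockwise couple 136 at a = 2.3: M₀a(2L − a)/(2EI) = 3237/EI
Tip deflection under a unit load at 2: L³/(3EI) = 507/EI.
With EI = 43000 kip·ft²: δ_0 = 0.07529 ft and δ_{22} = 0.01179 ft/kip.
Compatibility — the beam at 2 must follow the support down by 0.05 ft: δ_0 − R_2·δ_{22} = 0.05, so R_2 = (0.07529 − 0.05)/0.01179 = 2.145 kip.
Moment equilibrium about 1: M_1 = Σ(load moments about 1) − R_2·L = 136 − 2.145×11.5 = 111.3 kip·ft.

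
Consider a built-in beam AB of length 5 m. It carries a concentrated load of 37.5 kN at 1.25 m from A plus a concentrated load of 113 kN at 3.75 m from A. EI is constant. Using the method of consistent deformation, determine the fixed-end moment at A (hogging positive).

Take the two fixed-end moments M_A, M_B as redundants; the released structure is the simple span AB.
On the primary (simply-supported) span, the end slopes from the loading are:
  at A: point load 37.5 at a = 1.25: Pab(L + b)/(6LEI) = 51.27/EI
  at B: point load 37.5 at a = 1.25: Pab(L + a)/(6LEI) = 36.62/EI
  at A: point load 113 at a = 3.75: Pab(L + b)/(6LEI) = 110.4/EI
  at B: point load 113 at a = 3.75: Pab(L + a)/(6LEI) = 154.5/EI
  θ_A0 = 161.6/EI,  θ_B0 = 191.1/EI
Flexibility coefficients: a unit moment at one end gives L/(3EI) there and L/(6EI) at the far end, so f₁₁ = f₂₂ = 1.667/EI and f₁₂ = f₂₁ = 0.8333/EI.
Compatibility — zero rotation at each built-in end:
  1.667 M_A + 0.8333 M_B = 161.6
  0.8333 M_A + 1.667 M_B = 191.1
Solving the pair gives M_A = 52.85 kN·m and M_B = 88.24 kN·m (hogging).

M_A = 52.85 kN·m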